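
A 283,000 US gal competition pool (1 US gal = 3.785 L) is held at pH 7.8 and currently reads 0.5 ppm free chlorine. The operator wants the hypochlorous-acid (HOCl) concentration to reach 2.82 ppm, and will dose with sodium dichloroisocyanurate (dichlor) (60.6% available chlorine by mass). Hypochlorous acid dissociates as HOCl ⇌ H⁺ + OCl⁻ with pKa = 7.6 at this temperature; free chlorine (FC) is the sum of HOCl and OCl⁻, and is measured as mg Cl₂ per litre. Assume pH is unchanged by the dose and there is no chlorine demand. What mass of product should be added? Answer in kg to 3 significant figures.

12.0 kg

Volume: 283,000 US gal × 3.785 L/gal = 1,071,155 L.
[OCl⁻]/[HOCl] = 10^(pH − pKa) = 10^(7.8 − 7.6) = 1.585; fraction as HOCl = 1/(1 + 1.585) = 0.3869.
Free chlorine required for 2.82 ppm HOCl: 2.82 / 0.3869 = 7.289 ppm.
FC to add: 7.289 − 0.5 = 6.789 mg/L as Cl₂.
Cl₂ equivalent: 6.789 mg/L × 1,071,155 L = 7272 g.
Product at 60.6% available Cl: 7272 / 0.606 = 12,000 g.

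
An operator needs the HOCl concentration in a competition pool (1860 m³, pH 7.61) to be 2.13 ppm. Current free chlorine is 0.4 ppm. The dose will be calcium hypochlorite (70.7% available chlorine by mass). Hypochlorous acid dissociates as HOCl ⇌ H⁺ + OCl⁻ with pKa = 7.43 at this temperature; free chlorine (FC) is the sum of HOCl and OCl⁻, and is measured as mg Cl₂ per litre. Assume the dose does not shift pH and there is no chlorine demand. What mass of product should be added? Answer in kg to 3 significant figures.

Volume: 1860 m³ = 1,860,000 L.
[OCl⁻]/[HOCl] = 10^(pH − pKa) = 10^(7.61 − 7.43) = 1.514; fraction as HOCl = 1/(1 + 1.514) = 0.3978.
Free chlorine required for 2.13 ppm HOCl: 2.13 / 0.3978 = 5.354 ppm.
FC to add: 5.354 − 0.4 = 4.954 mg/L as Cl₂.
Cl₂ equivalent: 4.954 mg/L × 1,860,000 L = 9214 g.
Product at 70.7% available Cl: 9214 / 0.707 = 13,030 g.

13.0 kg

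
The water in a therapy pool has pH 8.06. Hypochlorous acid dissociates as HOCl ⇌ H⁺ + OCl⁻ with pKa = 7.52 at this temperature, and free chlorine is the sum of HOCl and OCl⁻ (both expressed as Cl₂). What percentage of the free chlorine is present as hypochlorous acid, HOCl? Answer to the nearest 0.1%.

[OCl⁻]/[HOCl] = 10^(pH − pKa) = 10^(8.06 − 7.52) = 10^0.54 = 3.467.
Fraction as HOCl = 1 / (1 + 3.467) = 0.2238.

22.4%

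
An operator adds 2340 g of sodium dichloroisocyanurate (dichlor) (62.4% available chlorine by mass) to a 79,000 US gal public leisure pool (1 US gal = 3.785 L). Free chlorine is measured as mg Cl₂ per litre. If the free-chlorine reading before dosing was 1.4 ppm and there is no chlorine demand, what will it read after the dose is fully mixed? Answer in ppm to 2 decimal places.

6.28 ppm

Volume: 79,000 US gal × 3.785 L/gal = 299,015 L.
Available chlorine delivered: 2340 g × 0.624 = 1460 g as Cl₂.
Concentration rise: 1460 g / 299,015 L = 4.883 mg/L = 4.88 ppm.
Final FC: 1.4 + 4.88 = 6.28 ppm.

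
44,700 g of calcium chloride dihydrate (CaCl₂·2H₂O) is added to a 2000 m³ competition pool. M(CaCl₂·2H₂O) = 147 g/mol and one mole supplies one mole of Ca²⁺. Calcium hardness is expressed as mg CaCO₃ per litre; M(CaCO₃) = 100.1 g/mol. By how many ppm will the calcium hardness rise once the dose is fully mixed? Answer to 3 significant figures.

Volume: 2000 m³ = 2,000,000 L.
Moles of Ca²⁺: 44,700 g ÷ 147 g/mol = 304.1 mol.
As CaCO₃: 304.1 mol × 100.1 g/mol = 30,440 g.
Rise: 30,440 g / 2,000,000 L × 1000 = 15.22 mg/L.

15.2 ppm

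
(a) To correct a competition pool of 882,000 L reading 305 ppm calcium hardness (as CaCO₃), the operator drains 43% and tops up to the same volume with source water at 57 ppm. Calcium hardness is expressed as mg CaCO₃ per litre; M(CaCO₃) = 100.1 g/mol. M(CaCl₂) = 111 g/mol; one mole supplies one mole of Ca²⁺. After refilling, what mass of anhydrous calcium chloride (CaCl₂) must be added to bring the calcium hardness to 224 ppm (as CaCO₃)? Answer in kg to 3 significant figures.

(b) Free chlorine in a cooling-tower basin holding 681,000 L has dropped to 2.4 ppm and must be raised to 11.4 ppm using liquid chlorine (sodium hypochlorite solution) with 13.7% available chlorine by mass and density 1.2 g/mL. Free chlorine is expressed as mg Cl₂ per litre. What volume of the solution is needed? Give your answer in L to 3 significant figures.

(a) 25.1 kg; (b) 37.3 L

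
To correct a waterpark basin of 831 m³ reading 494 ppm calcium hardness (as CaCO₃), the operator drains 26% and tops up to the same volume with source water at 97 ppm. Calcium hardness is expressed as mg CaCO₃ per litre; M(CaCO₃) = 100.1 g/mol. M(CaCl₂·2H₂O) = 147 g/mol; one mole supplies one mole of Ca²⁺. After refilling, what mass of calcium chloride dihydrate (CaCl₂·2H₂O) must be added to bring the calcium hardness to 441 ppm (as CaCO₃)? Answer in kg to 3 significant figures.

Volume: 831 m³ = 831,000 L.
After draining 26% and refilling: 494 × 0.74 + 97 × 0.26 = 390.78 ppm.
Deficit to target: 441 − 390.78 = 50.22 mg/L.
As CaCO₃: 50.22 mg/L × 831,000 L = 41,730 g; ÷ 100.1 = 416.9 mol Ca²⁺.
Mass: 416.9 × 147 = 61,290 g.

61.3 kg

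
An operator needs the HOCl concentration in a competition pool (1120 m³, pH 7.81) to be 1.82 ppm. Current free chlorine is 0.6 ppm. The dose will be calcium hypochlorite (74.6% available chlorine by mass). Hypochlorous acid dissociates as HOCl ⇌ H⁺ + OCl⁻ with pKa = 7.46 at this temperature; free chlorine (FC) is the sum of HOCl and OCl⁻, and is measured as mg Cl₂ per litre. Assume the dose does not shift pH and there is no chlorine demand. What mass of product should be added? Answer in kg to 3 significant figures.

7.95 kg

Volume: 1120 m³ = 1,120,000 L.
[OCl⁻]/[HOCl] = 10^(pH − pKa) = 10^(7.81 − 7.46) = 2.239; fraction as HOCl = 1/(1 + 2.239) = 0.3088.
Free chlorine required for 1.82 ppm HOCl: 1.82 / 0.3088 = 5.894 ppm.
FC to add: 5.894 − 0.6 = 5.294 mg/L as Cl₂.
Cl₂ equivalent: 5.294 mg/L × 1,120,000 L = 5930 g.
Product at 74.6% available Cl: 5930 / 0.746 = 7949 g.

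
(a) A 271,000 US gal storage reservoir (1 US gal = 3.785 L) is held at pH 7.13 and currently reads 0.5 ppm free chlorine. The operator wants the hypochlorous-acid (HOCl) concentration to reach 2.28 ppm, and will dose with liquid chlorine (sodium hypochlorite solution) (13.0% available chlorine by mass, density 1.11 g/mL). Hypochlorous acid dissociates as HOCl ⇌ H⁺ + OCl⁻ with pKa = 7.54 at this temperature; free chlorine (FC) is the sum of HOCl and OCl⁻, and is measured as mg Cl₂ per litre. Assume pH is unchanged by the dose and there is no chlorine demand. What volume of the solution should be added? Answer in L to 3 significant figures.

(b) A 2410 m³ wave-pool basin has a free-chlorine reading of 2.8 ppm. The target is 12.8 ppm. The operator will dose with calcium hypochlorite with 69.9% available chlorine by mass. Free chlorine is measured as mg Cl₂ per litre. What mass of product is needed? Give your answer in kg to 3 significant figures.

(a) Volume: 271,000 US gal × 3.785 L/gal = 1,025,735 L.
(a) [OCl⁻]/[HOCl] = 10^(pH − pKa) = 10^(7.13 − 7.54) = 0.389; fraction as HOCl = 1/(1 + 0.389) = 0.7199.
(a) Free chlorine required for 2.28 ppm HOCl: 2.28 / 0.7199 = 3.167 ppm.
(a) FC to add: 3.167 − 0.5 = 2.667 mg/L as Cl₂.
(a) Cl₂ equivalent: 2.667 mg/L × 1,025,735 L = 2736 g.
(a) Product at 13.0% available Cl: 2736 / 0.13 = 21,040 g.
(a) Volume: 21,040 g ÷ 1.11 g/mL = 18,960 mL.

(b) Volume: 2410 m³ = 2,410,000 L.
(b) Chlorine deficit: 12.8 − 2.8 = 10 ppm = 10 mg/L as Cl₂.
(b) Cl₂ equivalent needed: 10 mg/L × 2,410,000 L = 24,100,000 mg = 24,100 g.
(b) Product at 69.9% available chlorine: 24,100 / 0.699 = 34,480 g.

(a) 19.0 L; (b) 34.5 kg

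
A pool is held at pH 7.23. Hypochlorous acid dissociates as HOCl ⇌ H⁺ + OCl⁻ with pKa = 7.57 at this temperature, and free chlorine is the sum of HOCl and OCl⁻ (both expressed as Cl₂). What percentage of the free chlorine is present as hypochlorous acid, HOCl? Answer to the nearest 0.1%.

[OCl⁻]/[HOCl] = 10^(pH − pKa) = 10^(7.23 − 7.57) = 10^-0.34 = 0.4571.
Fraction as HOCl = 1 / (1 + 0.4571) = 0.6863.

68.6%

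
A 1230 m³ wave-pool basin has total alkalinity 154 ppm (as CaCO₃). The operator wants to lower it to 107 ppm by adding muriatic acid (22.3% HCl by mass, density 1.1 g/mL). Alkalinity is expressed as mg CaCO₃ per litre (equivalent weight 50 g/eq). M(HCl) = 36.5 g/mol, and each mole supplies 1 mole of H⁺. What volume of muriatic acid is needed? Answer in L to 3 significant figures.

Volume: 1230 m³ = 1,230,000 L.
Alkalinity to neutralize: (154 − 107) = 47 mg/L as CaCO₃ × 1,230,000 L = 57,810 g as CaCO₃.
Equivalents of H⁺ required: 57,810 ÷ 50 g/eq = 1156 eq = 1156 mol HCl.
Mass of HCl: 1156 × 36.5 = 42,200 g.
Mass of 22.3% solution: 42,200 / 0.223 = 189,200 g.
Volume: 189,200 g ÷ 1.1 g/mL = 172,000 mL.

172 L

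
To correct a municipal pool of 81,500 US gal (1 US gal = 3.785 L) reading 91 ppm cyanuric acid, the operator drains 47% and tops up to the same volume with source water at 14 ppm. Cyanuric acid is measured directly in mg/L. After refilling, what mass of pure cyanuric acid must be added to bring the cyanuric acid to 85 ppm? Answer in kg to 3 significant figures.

9.31 kg

Volume: 81,500 US gal × 3.785 L/gal = 308,478 L.
After draining 47% and refilling: 91 × 0.53 + 14 × 0.47 = 54.81 ppm.
Deficit to target: 85 − 54.81 = 30.19 mg/L.
Mass: 30.19 mg/L × 308,478 L = 9313 g cyanuric acid.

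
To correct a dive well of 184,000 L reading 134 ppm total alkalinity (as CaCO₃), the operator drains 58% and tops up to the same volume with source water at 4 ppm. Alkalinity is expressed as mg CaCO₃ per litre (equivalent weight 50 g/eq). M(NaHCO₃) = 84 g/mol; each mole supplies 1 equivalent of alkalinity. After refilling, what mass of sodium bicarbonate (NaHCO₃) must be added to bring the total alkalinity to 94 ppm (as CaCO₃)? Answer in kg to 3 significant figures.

After draining 58% and refilling: 134 × 0.42 + 4 × 0.58 = 58.6 ppm.
Deficit to target: 94 − 58.6 = 35.4 mg/L.
As CaCO₃: 35.4 mg/L × 184,000 L = 6514 g; ÷ 50 g/eq ÷ 1 = 130.3 mol NaHCO₃.
Mass: 130.3 × 84 = 10,940 g.

10.9 kg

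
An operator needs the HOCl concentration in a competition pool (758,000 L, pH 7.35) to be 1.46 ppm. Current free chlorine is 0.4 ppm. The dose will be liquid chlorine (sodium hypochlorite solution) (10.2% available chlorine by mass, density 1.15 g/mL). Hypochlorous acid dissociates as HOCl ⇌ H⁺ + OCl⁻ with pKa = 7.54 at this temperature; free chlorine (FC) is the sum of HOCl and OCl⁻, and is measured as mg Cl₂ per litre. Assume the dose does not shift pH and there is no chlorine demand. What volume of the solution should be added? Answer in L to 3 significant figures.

12.9 L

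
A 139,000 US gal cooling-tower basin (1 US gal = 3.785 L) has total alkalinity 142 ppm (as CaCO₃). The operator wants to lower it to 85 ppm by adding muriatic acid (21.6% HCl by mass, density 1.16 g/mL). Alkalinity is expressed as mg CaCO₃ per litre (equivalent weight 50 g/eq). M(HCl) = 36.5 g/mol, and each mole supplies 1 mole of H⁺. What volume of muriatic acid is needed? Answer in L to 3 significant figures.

87.4 L

Volume: 139,000 US gal × 3.785 L/gal = 526,115 L.
Alkalinity to neutralize: (142 − 85) = 57 mg/L as CaCO₃ × 526,115 L = 29,990 g as CaCO₃.
Equivalents of H⁺ required: 29,990 ÷ 50 g/eq = 599.8 eq = 599.8 mol HCl.
Mass of HCl: 599.8 × 36.5 = 21,890 g.
Mass of 21.6% solution: 21,890 / 0.216 = 101,400 g.
Volume: 101,400 g ÷ 1.16 g/mL = 87,370 mL.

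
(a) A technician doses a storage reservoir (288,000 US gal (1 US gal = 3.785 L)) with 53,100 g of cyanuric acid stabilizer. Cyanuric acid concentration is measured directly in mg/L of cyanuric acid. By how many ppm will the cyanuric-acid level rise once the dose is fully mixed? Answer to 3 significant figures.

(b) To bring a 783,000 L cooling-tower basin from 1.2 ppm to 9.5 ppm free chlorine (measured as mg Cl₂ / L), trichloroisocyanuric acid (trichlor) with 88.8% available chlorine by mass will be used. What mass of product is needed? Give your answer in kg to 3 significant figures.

(a) Volume: 288,000 US gal × 3.785 L/gal = 1,090,080 L.
(a) Rise: 53,100 g / 1,090,080 L × 1000 = 48.71 mg/L.

(b) Chlorine deficit: 9.5 − 1.2 = 8.3 ppm = 8.3 mg/L as Cl₂.
(b) Cl₂ equivalent needed: 8.3 mg/L × 783,000 L = 6,499,000 mg = 6499 g.
(b) Product at 88.8% available chlorine: 6499 / 0.888 = 7319 g.

(a) 48.7 ppm; (b) 7.32 kg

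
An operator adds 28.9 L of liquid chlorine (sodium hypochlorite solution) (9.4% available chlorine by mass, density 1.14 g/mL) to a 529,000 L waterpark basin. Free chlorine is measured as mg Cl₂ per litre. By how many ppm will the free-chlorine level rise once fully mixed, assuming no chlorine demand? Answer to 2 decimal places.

5.85 ppm

Mass of solution: 28.9 L × 1000 mL/L × 1.14 g/mL = 32,950 g.
Available chlorine delivered: 32,950 g × 0.094 = 3097 g as Cl₂.
Concentration rise: 3097 g / 529,000 L = 5.854 mg/L = 5.85 ppm.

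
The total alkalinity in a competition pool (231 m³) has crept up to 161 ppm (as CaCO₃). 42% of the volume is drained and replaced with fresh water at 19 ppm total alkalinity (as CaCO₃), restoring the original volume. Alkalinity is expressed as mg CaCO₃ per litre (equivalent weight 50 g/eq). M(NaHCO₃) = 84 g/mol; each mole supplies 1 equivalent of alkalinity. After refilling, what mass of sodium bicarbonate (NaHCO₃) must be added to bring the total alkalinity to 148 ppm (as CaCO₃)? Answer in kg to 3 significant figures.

18.1 kg

Volume: 231 m³ = 231,000 L.
After draining 42% and refilling: 161 × 0.58 + 19 × 0.42 = 101.36 ppm.
Deficit to target: 148 − 101.36 = 46.64 mg/L.
As CaCO₃: 46.64 mg/L × 231,000 L = 10,770 g; ÷ 50 g/eq ÷ 1 = 215.5 mol NaHCO₃.
Mass: 215.5 × 84 = 18,100 g.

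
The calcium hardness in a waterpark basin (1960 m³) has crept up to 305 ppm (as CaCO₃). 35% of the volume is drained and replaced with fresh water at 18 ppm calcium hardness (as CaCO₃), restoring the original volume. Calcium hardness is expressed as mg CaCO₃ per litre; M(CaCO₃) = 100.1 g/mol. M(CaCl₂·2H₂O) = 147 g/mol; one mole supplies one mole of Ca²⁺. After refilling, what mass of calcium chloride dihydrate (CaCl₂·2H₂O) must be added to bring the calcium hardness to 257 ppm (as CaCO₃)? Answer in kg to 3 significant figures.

151 kg

Volume: 1960 m³ = 1,960,000 L.
After draining 35% and refilling: 305 × 0.65 + 18 × 0.35 = 204.55 ppm.
Deficit to target: 257 − 204.55 = 52.45 mg/L.
As CaCO₃: 52.45 mg/L × 1,960,000 L = 102,800 g; ÷ 100.1 = 1027 mol Ca²⁺.
Mass: 1027 × 147 = 151,000 g.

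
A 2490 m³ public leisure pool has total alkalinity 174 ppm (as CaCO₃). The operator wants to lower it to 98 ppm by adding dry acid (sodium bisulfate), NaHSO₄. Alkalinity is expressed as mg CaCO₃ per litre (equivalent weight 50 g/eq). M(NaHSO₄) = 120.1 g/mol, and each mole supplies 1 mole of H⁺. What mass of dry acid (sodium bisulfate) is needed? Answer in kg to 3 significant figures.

Volume: 2490 m³ = 2,490,000 L.
Alkalinity to neutralize: (174 − 98) = 76 mg/L as CaCO₃ × 2,490,000 L = 189,200 g as CaCO₃.
Equivalents of H⁺ required: 189,200 ÷ 50 g/eq = 3785 eq = 3785 mol NaHSO₄.
Mass of NaHSO₄: 3785 × 120.1 = 454,600 g.

455 kg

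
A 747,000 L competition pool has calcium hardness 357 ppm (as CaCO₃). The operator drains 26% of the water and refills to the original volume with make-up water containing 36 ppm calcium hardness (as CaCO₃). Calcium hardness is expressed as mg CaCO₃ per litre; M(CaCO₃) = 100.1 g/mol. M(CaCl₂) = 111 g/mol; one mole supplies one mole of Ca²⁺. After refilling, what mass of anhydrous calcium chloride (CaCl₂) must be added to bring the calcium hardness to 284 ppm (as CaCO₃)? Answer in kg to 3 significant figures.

8.66 kg

After draining 26% and refilling: 357 × 0.74 + 36 × 0.26 = 273.54 ppm.
Deficit to target: 284 − 273.54 = 10.46 mg/L.
As CaCO₃: 10.46 mg/L × 747,000 L = 7814 g; ÷ 100.1 = 78.06 mol Ca²⁺.
Mass: 78.06 × 111 = 8664 g.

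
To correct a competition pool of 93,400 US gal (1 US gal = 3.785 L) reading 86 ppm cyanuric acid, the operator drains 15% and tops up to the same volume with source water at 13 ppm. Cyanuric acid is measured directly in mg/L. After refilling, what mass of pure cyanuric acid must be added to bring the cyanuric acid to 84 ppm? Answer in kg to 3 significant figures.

Volume: 93,400 US gal × 3.785 L/gal = 353,519 L.
After draining 15% and refilling: 86 × 0.85 + 13 × 0.15 = 75.05 ppm.
Deficit to target: 84 − 75.05 = 8.95 mg/L.
Mass: 8.95 mg/L × 353,519 L = 3164 g cyanuric acid.

3.16 kg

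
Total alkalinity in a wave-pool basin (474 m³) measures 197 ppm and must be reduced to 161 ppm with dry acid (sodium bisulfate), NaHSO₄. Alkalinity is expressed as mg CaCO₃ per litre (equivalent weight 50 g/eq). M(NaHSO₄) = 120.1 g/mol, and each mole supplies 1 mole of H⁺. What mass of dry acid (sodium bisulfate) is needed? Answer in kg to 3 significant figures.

41.0 kg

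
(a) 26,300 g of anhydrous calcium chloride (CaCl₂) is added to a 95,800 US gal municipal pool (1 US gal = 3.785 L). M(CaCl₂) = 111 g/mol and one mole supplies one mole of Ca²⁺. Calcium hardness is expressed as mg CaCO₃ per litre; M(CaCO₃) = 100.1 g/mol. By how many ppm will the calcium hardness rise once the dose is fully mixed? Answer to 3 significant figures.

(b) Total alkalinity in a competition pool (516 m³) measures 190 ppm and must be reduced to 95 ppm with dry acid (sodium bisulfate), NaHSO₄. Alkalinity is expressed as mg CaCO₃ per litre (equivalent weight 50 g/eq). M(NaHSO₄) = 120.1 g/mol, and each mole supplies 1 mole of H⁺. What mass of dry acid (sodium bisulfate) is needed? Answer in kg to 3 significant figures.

(a) 65.4 ppm; (b) 118 kg

(a) Volume: 95,800 US gal × 3.785 L/gal = 362,603 L.
(a) Moles of Ca²⁺: 26,300 g ÷ 111 g/mol = 236.9 mol.
(a) As CaCO₃: 236.9 mol × 100.1 g/mol = 23,720 g.
(a) Rise: 23,720 g / 362,603 L × 1000 = 65.41 mg/L.

(b) Volume: 516 m³ = 516,000 L.
(b) Alkalinity to neutralize: (190 − 95) = 95 mg/L as CaCO₃ × 516,000 L = 49,020 g as CaCO₃.
(b) Equivalents of H⁺ required: 49,020 ÷ 50 g/eq = 980.4 eq = 980.4 mol NaHSO₄.
(b) Mass of NaHSO₄: 980.4 × 120.1 = 117,700 g.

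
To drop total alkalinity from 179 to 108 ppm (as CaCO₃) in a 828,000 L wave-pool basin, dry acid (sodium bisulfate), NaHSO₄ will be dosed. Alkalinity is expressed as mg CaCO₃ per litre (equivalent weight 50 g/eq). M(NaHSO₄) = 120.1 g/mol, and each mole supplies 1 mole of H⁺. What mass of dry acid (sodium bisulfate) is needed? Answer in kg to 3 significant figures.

141 kg

Alkalinity to neutralize: (179 − 108) = 71 mg/L as CaCO₃ × 828,000 L = 58,790 g as CaCO₃.
Equivalents of H⁺ required: 58,790 ÷ 50 g/eq = 1176 eq = 1176 mol NaHSO₄.
Mass of NaHSO₄: 1176 × 120.1 = 141,200 g.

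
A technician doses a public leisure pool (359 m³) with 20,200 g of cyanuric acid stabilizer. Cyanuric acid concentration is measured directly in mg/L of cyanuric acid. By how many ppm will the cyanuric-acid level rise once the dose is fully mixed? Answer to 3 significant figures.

Volume: 359 m³ = 359,000 L.
Rise: 20,200 g / 359,000 L × 1000 = 56.27 mg/L.

56.3 ppm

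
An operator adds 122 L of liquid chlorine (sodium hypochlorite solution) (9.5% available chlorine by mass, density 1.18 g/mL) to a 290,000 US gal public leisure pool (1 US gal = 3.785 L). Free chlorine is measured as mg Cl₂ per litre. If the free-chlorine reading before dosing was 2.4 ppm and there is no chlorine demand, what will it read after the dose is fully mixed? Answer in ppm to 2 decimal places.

Volume: 290,000 US gal × 3.785 L/gal = 1,097,650 L.
Mass of solution: 122 L × 1000 mL/L × 1.18 g/mL = 144,000 g.
Available chlorine delivered: 144,000 g × 0.095 = 13,680 g as Cl₂.
Concentration rise: 13,680 g / 1,097,650 L = 12.46 mg/L = 12.46 ppm.
Final FC: 2.4 + 12.46 = 14.86 ppm.

14.86 ppm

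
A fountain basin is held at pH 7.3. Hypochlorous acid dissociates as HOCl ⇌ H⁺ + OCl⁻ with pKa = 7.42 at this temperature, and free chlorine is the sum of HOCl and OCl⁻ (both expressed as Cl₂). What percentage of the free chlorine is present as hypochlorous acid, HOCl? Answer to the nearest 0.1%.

56.9%

[OCl⁻]/[HOCl] = 10^(pH − pKa) = 10^(7.3 − 7.42) = 10^-0.12 = 0.7586.
Fraction as HOCl = 1 / (1 + 0.7586) = 0.5686.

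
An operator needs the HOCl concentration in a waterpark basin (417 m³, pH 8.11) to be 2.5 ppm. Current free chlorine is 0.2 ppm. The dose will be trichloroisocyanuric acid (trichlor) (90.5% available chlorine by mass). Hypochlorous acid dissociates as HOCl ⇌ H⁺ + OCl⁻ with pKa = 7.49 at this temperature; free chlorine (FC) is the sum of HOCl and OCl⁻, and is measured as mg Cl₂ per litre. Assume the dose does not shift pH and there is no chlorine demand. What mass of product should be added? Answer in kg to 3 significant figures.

Volume: 417 m³ = 417,000 L.
[OCl⁻]/[HOCl] = 10^(pH − pKa) = 10^(8.11 − 7.49) = 4.169; fraction as HOCl = 1/(1 + 4.169) = 0.1935.
Free chlorine required for 2.5 ppm HOCl: 2.5 / 0.1935 = 12.92 ppm.
FC to add: 12.92 − 0.2 = 12.72 mg/L as Cl₂.
Cl₂ equivalent: 12.72 mg/L × 417,000 L = 5305 g.
Product at 90.5% available Cl: 5305 / 0.905 = 5862 g.

5.86 kg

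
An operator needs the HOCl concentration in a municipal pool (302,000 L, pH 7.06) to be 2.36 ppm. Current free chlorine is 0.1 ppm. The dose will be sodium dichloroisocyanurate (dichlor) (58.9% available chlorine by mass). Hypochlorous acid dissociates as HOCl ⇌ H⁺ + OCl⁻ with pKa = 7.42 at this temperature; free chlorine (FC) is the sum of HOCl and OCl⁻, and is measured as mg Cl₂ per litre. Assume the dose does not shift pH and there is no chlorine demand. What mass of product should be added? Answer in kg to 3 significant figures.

1.69 kg

[OCl⁻]/[HOCl] = 10^(pH − pKa) = 10^(7.06 − 7.42) = 0.4365; fraction as HOCl = 1/(1 + 0.4365) = 0.6961.
Free chlorine required for 2.36 ppm HOCl: 2.36 / 0.6961 = 3.39 ppm.
FC to add: 3.39 − 0.1 = 3.29 mg/L as Cl₂.
Cl₂ equivalent: 3.29 mg/L × 302,000 L = 993.6 g.
Product at 58.9% available Cl: 993.6 / 0.589 = 1687 g.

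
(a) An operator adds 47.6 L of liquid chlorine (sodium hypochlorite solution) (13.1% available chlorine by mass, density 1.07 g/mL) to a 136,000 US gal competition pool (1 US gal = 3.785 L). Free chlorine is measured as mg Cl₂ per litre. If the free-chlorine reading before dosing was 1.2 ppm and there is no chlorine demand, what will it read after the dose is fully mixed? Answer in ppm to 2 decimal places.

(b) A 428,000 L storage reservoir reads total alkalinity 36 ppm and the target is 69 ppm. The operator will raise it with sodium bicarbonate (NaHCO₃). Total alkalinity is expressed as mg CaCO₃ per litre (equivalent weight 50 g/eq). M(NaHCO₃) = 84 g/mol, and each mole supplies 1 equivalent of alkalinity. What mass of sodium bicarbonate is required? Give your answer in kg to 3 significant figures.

(a) 14.16 ppm; (b) 23.7 kg

(a) Volume: 136,000 US gal × 3.785 L/gal = 514,760 L.
(a) Mass of solution: 47.6 L × 1000 mL/L × 1.07 g/mL = 50,930 g.
(a) Available chlorine delivered: 50,930 g × 0.131 = 6672 g as Cl₂.
(a) Concentration rise: 6672 g / 514,760 L = 12.96 mg/L = 12.96 ppm.
(a) Final FC: 1.2 + 12.96 = 14.16 ppm.

(b) Alkalinity to add: (69 − 36) = 33 mg/L as CaCO₃ × 428,000 L = 14,120 g as CaCO₃.
(b) Equivalents: 14,120 g ÷ 50 g/eq = 282.5 eq.
(b) NaHCO₃ supplies 1 eq per mole → 282.5 mol.
(b) Mass: 282.5 mol × 84 g/mol = 23,730 g.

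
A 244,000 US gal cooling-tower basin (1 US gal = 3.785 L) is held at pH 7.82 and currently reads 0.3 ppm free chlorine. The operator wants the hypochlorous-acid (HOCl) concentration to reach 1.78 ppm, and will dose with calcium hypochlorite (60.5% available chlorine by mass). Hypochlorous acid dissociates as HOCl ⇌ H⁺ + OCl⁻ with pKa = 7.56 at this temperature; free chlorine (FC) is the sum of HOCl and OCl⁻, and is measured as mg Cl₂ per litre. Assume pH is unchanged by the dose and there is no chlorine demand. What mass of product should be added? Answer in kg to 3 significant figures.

7.20 kg

Volume: 244,000 US gal × 3.785 L/gal = 923,540 L.
[OCl⁻]/[HOCl] = 10^(pH − pKa) = 10^(7.82 − 7.56) = 1.82; fraction as HOCl = 1/(1 + 1.82) = 0.3546.
Free chlorine required for 1.78 ppm HOCl: 1.78 / 0.3546 = 5.019 ppm.
FC to add: 5.019 − 0.3 = 4.719 mg/L as Cl₂.
Cl₂ equivalent: 4.719 mg/L × 923,540 L = 4358 g.
Product at 60.5% available Cl: 4358 / 0.605 = 7204 g.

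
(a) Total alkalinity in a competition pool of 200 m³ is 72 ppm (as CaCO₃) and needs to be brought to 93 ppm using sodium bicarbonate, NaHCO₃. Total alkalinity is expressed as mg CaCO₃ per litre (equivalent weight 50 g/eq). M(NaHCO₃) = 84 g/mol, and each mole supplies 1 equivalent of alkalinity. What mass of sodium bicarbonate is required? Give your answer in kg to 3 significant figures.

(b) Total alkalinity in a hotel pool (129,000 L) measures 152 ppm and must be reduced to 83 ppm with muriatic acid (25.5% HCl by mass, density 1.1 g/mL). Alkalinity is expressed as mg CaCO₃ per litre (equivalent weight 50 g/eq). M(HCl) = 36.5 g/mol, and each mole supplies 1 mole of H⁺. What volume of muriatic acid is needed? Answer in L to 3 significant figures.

(a) Volume: 200 m³ = 200,000 L.
(a) Alkalinity to add: (93 − 72) = 21 mg/L as CaCO₃ × 200,000 L = 4200 g as CaCO₃.
(a) Equivalents: 4200 g ÷ 50 g/eq = 84 eq.
(a) NaHCO₃ supplies 1 eq per mole → 84 mol.
(a) Mass: 84 mol × 84 g/mol = 7056 g.

(b) Alkalinity to neutralize: (152 − 83) = 69 mg/L as CaCO₃ × 129,000 L = 8901 g as CaCO₃.
(b) Equivalents of H⁺ required: 8901 ÷ 50 g/eq = 178 eq = 178 mol HCl.
(b) Mass of HCl: 178 × 36.5 = 6498 g.
(b) Mass of 25.5% solution: 6498 / 0.255 = 25,480 g.
(b) Volume: 25,480 g ÷ 1.1 g/mL = 23,160 mL.

(a) 7.06 kg; (b) 23.2 L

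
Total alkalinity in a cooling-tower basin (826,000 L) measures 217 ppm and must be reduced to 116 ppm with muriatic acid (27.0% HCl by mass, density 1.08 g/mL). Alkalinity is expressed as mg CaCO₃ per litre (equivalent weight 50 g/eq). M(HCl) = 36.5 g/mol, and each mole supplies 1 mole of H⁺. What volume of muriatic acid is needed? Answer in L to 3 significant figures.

209 L

Alkalinity to neutralize: (217 − 116) = 101 mg/L as CaCO₃ × 826,000 L = 83,430 g as CaCO₃.
Equivalents of H⁺ required: 83,430 ÷ 50 g/eq = 1669 eq = 1669 mol HCl.
Mass of HCl: 1669 × 36.5 = 60,900 g.
Mass of 27.0% solution: 60,900 / 0.27 = 225,600 g.
Volume: 225,600 g ÷ 1.08 g/mL = 208,900 mL.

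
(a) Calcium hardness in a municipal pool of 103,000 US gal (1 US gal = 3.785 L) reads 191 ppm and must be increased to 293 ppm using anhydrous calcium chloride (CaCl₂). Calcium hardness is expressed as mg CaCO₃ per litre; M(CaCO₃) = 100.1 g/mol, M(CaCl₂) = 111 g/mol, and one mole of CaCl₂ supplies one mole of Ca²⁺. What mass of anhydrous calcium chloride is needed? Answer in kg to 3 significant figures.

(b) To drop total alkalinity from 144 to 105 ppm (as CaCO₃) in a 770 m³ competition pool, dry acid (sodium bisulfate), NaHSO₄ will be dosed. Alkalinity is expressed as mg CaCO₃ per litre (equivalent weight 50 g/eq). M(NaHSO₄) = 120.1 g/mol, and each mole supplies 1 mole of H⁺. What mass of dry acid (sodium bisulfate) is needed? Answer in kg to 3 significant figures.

(a) 44.1 kg; (b) 72.1 kg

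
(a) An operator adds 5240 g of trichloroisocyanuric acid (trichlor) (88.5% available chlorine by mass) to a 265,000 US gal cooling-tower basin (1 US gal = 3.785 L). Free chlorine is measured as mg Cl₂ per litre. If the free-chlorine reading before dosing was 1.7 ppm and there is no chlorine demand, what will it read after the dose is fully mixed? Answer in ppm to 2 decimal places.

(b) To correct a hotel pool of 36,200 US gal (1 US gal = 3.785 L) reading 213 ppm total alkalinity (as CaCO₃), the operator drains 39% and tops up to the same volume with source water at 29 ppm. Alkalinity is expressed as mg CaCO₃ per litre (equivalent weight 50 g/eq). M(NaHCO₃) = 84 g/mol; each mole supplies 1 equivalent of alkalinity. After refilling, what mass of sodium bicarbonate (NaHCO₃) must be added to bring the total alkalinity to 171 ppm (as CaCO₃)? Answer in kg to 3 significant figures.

(a) Volume: 265,000 US gal × 3.785 L/gal = 1,003,025 L.
(a) Available chlorine delivered: 5240 g × 0.885 = 4637 g as Cl₂.
(a) Concentration rise: 4637 g / 1,003,025 L = 4.623 mg/L = 4.62 ppm.
(a) Final FC: 1.7 + 4.62 = 6.32 ppm.

(b) Volume: 36,200 US gal × 3.785 L/gal = 137,017 L.
(b) After draining 39% and refilling: 213 × 0.61 + 29 × 0.39 = 141.24 ppm.
(b) Deficit to target: 171 − 141.24 = 29.76 mg/L.
(b) As CaCO₃: 29.76 mg/L × 137,017 L = 4078 g; ÷ 50 g/eq ÷ 1 = 81.55 mol NaHCO₃.
(b) Mass: 81.55 × 84 = 6850 g.

(a) 6.32 ppm; (b) 6.85 kg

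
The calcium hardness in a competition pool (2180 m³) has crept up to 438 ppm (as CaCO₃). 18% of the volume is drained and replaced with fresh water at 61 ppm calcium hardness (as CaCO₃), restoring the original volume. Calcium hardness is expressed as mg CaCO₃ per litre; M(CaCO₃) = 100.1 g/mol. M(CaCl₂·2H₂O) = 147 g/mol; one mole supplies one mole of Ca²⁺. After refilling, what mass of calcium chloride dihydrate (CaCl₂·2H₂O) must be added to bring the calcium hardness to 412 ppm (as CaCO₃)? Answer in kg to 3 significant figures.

134 kg

Volume: 2180 m³ = 2,180,000 L.
After draining 18% and refilling: 438 × 0.82 + 61 × 0.18 = 370.14 ppm.
Deficit to target: 412 − 370.14 = 41.86 mg/L.
As CaCO₃: 41.86 mg/L × 2,180,000 L = 91,250 g; ÷ 100.1 = 911.6 mol Ca²⁺.
Mass: 911.6 × 147 = 134,000 g.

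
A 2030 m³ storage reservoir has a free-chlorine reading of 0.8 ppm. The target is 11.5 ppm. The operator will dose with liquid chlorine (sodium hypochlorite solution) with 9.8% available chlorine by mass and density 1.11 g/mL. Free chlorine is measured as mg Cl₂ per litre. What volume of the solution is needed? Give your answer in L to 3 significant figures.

Volume: 2030 m³ = 2,030,000 L.
Chlorine deficit: 11.5 − 0.8 = 10.7 ppm = 10.7 mg/L as Cl₂.
Cl₂ equivalent needed: 10.7 mg/L × 2,030,000 L = 21,720,000 mg = 21,720 g.
Product at 9.8% available chlorine: 21,720 / 0.098 = 221,600 g.
Volume at density 1.11 g/mL: 221,600 g ÷ 1.11 g/mL = 199,700 mL.

200 L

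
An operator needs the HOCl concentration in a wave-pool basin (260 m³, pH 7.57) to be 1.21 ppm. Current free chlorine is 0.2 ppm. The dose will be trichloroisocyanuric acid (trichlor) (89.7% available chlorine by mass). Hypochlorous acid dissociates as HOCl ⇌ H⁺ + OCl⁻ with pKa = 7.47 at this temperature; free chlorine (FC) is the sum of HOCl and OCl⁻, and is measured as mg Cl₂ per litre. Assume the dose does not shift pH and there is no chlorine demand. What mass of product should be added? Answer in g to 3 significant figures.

734 g

Volume: 260 m³ = 260,000 L.
[OCl⁻]/[HOCl] = 10^(pH − pKa) = 10^(7.57 − 7.47) = 1.259; fraction as HOCl = 1/(1 + 1.259) = 0.4427.
Free chlorine required for 1.21 ppm HOCl: 1.21 / 0.4427 = 2.733 ppm.
FC to add: 2.733 − 0.2 = 2.533 mg/L as Cl₂.
Cl₂ equivalent: 2.533 mg/L × 260,000 L = 658.7 g.
Product at 89.7% available Cl: 658.7 / 0.897 = 734.3 g.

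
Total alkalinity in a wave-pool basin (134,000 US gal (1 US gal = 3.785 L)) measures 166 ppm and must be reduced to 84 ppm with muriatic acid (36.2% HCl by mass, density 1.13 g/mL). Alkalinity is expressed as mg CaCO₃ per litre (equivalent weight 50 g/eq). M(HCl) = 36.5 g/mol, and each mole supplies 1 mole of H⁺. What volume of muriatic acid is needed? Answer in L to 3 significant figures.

74.2 L

Volume: 134,000 US gal × 3.785 L/gal = 507,190 L.
Alkalinity to neutralize: (166 − 84) = 82 mg/L as CaCO₃ × 507,190 L = 41,590 g as CaCO₃.
Equivalents of H⁺ required: 41,590 ÷ 50 g/eq = 831.8 eq = 831.8 mol HCl.
Mass of HCl: 831.8 × 36.5 = 30,360 g.
Mass of 36.2% solution: 30,360 / 0.362 = 83,870 g.
Volume: 83,870 g ÷ 1.13 g/mL = 74,220 mL.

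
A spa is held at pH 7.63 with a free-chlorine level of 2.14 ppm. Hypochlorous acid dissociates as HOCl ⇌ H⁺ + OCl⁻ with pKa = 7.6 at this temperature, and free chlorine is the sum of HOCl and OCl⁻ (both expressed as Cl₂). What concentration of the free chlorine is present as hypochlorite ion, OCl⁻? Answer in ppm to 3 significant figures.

[OCl⁻]/[HOCl] = 10^(pH − pKa) = 10^(7.63 − 7.6) = 10^0.03 = 1.072.
Fraction as HOCl = 1 / (1 + 1.072) = 0.4827.
OCl⁻ = (1 − 0.4827) × 2.14 ppm = 1.107 ppm.

1.11 ppm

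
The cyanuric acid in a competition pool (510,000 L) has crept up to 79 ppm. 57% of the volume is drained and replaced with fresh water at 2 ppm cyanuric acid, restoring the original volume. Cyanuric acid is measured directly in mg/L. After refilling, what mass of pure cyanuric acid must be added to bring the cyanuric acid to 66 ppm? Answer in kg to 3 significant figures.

After draining 57% and refilling: 79 × 0.43 + 2 × 0.57 = 35.11 ppm.
Deficit to target: 66 − 35.11 = 30.89 mg/L.
Mass: 30.89 mg/L × 510,000 L = 15,750 g cyanuric acid.

15.8 kg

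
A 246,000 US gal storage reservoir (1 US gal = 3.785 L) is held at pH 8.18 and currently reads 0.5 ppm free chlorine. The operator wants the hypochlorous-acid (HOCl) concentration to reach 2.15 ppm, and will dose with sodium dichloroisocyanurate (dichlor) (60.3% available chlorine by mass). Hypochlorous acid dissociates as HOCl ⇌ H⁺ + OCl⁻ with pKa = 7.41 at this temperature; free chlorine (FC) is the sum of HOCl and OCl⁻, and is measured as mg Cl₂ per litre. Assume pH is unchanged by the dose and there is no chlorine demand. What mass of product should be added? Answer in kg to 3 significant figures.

22.1 kg

Volume: 246,000 US gal × 3.785 L/gal = 931,110 L.
[OCl⁻]/[HOCl] = 10^(pH − pKa) = 10^(8.18 − 7.41) = 5.888; fraction as HOCl = 1/(1 + 5.888) = 0.1452.
Free chlorine required for 2.15 ppm HOCl: 2.15 / 0.1452 = 14.81 ppm.
FC to add: 14.81 − 0.5 = 14.31 mg/L as Cl₂.
Cl₂ equivalent: 14.31 mg/L × 931,110 L = 13,320 g.
Product at 60.3% available Cl: 13,320 / 0.603 = 22,100 g.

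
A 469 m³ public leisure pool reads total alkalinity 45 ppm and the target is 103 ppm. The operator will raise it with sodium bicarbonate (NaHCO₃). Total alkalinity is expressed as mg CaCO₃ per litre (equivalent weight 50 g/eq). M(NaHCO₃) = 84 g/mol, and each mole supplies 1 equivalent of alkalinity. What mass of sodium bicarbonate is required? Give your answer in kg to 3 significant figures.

45.7 kg

Volume: 469 m³ = 469,000 L.
Alkalinity to add: (103 − 45) = 58 mg/L as CaCO₃ × 469,000 L = 27,200 g as CaCO₃.
Equivalents: 27,200 g ÷ 50 g/eq = 544 eq.
NaHCO₃ supplies 1 eq per mole → 544 mol.
Mass: 544 mol × 84 g/mol = 45,700 g.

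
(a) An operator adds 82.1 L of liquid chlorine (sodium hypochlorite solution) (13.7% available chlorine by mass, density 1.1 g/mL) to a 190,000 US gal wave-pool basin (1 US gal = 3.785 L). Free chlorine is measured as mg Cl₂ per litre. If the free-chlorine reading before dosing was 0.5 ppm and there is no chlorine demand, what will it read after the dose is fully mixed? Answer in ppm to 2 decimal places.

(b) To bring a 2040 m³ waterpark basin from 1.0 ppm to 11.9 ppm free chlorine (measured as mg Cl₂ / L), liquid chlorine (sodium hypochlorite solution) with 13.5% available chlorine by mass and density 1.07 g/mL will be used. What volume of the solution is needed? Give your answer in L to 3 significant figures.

(a) 17.70 ppm; (b) 154 L

(a) Volume: 190,000 US gal × 3.785 L/gal = 719,150 L.
(a) Mass of solution: 82.1 L × 1000 mL/L × 1.1 g/mL = 90,310 g.
(a) Available chlorine delivered: 90,310 g × 0.137 = 12,370 g as Cl₂.
(a) Concentration rise: 12,370 g / 719,150 L = 17.2 mg/L = 17.20 ppm.
(a) Final FC: 0.5 + 17.20 = 17.70 ppm.

(b) Volume: 2040 m³ = 2,040,000 L.
(b) Chlorine deficit: 11.9 − 1.0 = 10.9 ppm = 10.9 mg/L as Cl₂.
(b) Cl₂ equivalent needed: 10.9 mg/L × 2,040,000 L = 22,240,000 mg = 22,240 g.
(b) Product at 13.5% available chlorine: 22,240 / 0.135 = 164,700 g.
(b) Volume at density 1.07 g/mL: 164,700 g ÷ 1.07 g/mL = 153,900 mL.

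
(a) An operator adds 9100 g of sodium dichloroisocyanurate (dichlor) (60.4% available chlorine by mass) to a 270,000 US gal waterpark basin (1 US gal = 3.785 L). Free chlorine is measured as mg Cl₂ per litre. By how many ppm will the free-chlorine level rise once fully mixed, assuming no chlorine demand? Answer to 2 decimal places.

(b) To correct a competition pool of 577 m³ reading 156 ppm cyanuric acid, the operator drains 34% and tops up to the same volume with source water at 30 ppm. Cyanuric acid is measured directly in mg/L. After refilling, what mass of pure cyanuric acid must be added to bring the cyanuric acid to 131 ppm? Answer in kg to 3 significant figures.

(a) Volume: 270,000 US gal × 3.785 L/gal = 1,021,950 L.
(a) Available chlorine delivered: 9100 g × 0.604 = 5496 g as Cl₂.
(a) Concentration rise: 5496 g / 1,021,950 L = 5.378 mg/L = 5.38 ppm.

(b) Volume: 577 m³ = 577,000 L.
(b) After draining 34% and refilling: 156 × 0.66 + 30 × 0.34 = 113.16 ppm.
(b) Deficit to target: 131 − 113.16 = 17.84 mg/L.
(b) Mass: 17.84 mg/L × 577,000 L = 10,290 g cyanuric acid.

(a) 5.38 ppm; (b) 10.3 kg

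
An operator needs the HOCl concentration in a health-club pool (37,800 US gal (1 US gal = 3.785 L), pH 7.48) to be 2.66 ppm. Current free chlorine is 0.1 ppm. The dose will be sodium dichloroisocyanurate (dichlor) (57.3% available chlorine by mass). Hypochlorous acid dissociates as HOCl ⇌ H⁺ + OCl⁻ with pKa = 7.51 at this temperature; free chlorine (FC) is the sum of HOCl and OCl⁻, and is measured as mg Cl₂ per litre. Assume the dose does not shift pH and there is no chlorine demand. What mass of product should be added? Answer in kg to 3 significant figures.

Volume: 37,800 US gal × 3.785 L/gal = 143,073 L.
[OCl⁻]/[HOCl] = 10^(pH − pKa) = 10^(7.48 − 7.51) = 0.9333; fraction as HOCl = 1/(1 + 0.9333) = 0.5173.
Free chlorine required for 2.66 ppm HOCl: 2.66 / 0.5173 = 5.142 ppm.
FC to add: 5.142 − 0.1 = 5.042 mg/L as Cl₂.
Cl₂ equivalent: 5.042 mg/L × 143,073 L = 721.4 g.
Product at 57.3% available Cl: 721.4 / 0.573 = 1259 g.

1.26 kg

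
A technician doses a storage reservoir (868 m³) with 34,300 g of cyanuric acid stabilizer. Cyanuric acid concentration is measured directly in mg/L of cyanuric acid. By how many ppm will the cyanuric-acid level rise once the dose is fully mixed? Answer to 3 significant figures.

Volume: 868 m³ = 868,000 L.
Rise: 34,300 g / 868,000 L × 1000 = 39.52 mg/L.

39.5 ppm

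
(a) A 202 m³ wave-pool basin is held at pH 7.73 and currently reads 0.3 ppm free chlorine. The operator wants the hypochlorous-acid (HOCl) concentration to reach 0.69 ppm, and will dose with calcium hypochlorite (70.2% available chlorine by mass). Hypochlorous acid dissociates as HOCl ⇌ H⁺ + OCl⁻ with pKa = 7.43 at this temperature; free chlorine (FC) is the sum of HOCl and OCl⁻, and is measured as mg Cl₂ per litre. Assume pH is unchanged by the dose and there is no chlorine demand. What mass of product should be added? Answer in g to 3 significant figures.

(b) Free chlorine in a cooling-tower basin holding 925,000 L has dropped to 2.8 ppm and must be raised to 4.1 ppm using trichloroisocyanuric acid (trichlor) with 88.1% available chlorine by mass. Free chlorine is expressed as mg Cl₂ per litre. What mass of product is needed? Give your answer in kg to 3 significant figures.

(a) Volume: 202 m³ = 202,000 L.
(a) [OCl⁻]/[HOCl] = 10^(pH − pKa) = 10^(7.73 − 7.43) = 1.995; fraction as HOCl = 1/(1 + 1.995) = 0.3339.
(a) Free chlorine required for 0.69 ppm HOCl: 0.69 / 0.3339 = 2.067 ppm.
(a) FC to add: 2.067 − 0.3 = 1.767 mg/L as Cl₂.
(a) Cl₂ equivalent: 1.767 mg/L × 202,000 L = 356.9 g.
(a) Product at 70.2% available Cl: 356.9 / 0.702 = 508.4 g.

(b) Chlorine deficit: 4.1 − 2.8 = 1.3 ppm = 1.3 mg/L as Cl₂.
(b) Cl₂ equivalent needed: 1.3 mg/L × 925,000 L = 1,202,000 mg = 1202 g.
(b) Product at 88.1% available chlorine: 1202 / 0.881 = 1365 g.

(a) 508 g; (b) 1.36 kg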